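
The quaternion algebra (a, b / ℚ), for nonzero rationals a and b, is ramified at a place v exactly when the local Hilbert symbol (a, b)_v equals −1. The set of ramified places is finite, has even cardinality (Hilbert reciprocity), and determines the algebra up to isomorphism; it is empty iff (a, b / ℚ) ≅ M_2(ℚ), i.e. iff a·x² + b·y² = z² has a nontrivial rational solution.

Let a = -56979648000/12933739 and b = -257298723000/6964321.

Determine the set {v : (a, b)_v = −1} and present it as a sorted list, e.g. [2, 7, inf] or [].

[2, 7, 11, 13, 17, inf]

(a, b) ≡ (-170170, -1870) mod (ℚ^×)²; places V = {2, 3, 5, 7, 11, 13, 17, 23, 29, ∞}.
(a,b)_5: α=3, u≡4; β=3, v≡1 (mod 5); (4|5)=+1, (1|5)=+1; sign (−1)^0·+1^3·+1^3 = +1.
(a,b)_2: α=9, β=3; u≡3, v≡1 (mod 8); ε(u)ε(v)=1·0, αω(v)=9·0, βω(u)=3·1; sum ≡ 1  ⇒  -1.
(a,b)_11: α=1, u≡7; β=1, v≡8 (mod 11); (7|11)=-1, (8|11)=-1; sign (−1)^1·-1^1·-1^1 = -1.
(a,b)_29: α=-2, u≡12; β=-2, v≡17 (mod 29); (12|29)=-1, (17|29)=-1; sign (−1)^0·-1^-2·-1^-2 = +1.
(a,b)_17: α=1, u≡7; β=3, v≡1 (mod 17); (7|17)=-1, (1|17)=+1; sign (−1)^0·-1^3·+1^1 = -1.
(a,b)_3: α=2, u≡2; β=2, v≡2 (mod 3); (2|3)=-1, (2|3)=-1; sign (−1)^0·-1^2·-1^2 = +1.
(a,b)_23: α=2, u≡20; β=2, v≡2 (mod 23); (20|23)=-1, (2|23)=+1; sign (−1)^0·-1^2·+1^2 = +1.
(a,b)_7: α=-1, u≡2; β=-2, v≡3 (mod 7); (2|7)=+1, (3|7)=-1; sign (−1)^0·+1^-2·-1^-1 = -1.
(a,b)_13: α=-3, u≡1; β=-2, v≡7 (mod 13); (1|13)=+1, (7|13)=-1; sign (−1)^0·+1^-2·-1^-3 = -1.
(a,b)_∞: sgn(-170170)=−, sgn(-1870)=−, so -1.
|Ram(-170170, -1870)| = 6, even; anisotropic at {2, 7, 11, 13, 17, ∞}.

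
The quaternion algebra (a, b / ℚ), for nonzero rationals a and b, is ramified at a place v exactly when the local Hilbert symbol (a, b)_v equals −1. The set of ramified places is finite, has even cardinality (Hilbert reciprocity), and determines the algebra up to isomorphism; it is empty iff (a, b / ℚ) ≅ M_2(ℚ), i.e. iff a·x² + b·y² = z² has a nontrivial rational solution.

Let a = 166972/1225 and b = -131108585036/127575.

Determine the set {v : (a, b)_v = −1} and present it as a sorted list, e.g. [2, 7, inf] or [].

[2, 19]

Mod squares: a ≡ 247, b ≡ -77. Check v ∈ {∞, 2, 3, 5, 7, 11, 13, 17, 19}.
v=13: a=13^3·(≡8), b=13^4·(≡1) mod 13; (8|13)=-1, (1|13)=+1; (−1)^{3·4·6}·(-1)^4·(+1)^3 = +1.
v=11: a=11^0·(≡9), b=11^1·(≡4) mod 11; (9|11)=+1, (4|11)=+1; (−1)^{0·1·5}·(+1)^1·(+1)^0 = +1.
v=7: a=7^-2·(≡2), b=7^-1·(≡3) mod 7; (2|7)=+1, (3|7)=-1; (−1)^{-2·-1·3}·(+1)^-1·(-1)^-2 = +1.
v=5: a=5^-2·(≡3), b=5^-2·(≡3) mod 5; (3|5)=-1, (3|5)=-1; (−1)^{-2·-2·2}·(-1)^-2·(-1)^-2 = +1.
v=17: a=17^0·(≡15), b=17^2·(≡4) mod 17; (15|17)=+1, (4|17)=+1; (−1)^{0·2·8}·(+1)^2·(+1)^0 = +1.
v=3: a=3^0·(≡1), b=3^-6·(≡1) mod 3; (1|3)=+1, (1|3)=+1; (−1)^{0·-6·1}·(+1)^-6·(+1)^0 = +1.
v=∞: 247 > 0 and -77 < 0  ⇒  (a,b)_∞ = +1.
v=19: a=19^1·(≡18), b=19^2·(≡2) mod 19; (18|19)=-1, (2|19)=-1; (−1)^{1·2·9}·(-1)^2·(-1)^1 = -1.
v=2: v_2(a)=2, v_2(b)=2; units ≡ 7, 3 (mod 8); ε·ε+αω+βω = 1·1+2·1+2·0 ≡ 1  ⇒  (a,b)_2 = -1.
|Ram(247, -77)| = 2, even; anisotropic at {2, 19}.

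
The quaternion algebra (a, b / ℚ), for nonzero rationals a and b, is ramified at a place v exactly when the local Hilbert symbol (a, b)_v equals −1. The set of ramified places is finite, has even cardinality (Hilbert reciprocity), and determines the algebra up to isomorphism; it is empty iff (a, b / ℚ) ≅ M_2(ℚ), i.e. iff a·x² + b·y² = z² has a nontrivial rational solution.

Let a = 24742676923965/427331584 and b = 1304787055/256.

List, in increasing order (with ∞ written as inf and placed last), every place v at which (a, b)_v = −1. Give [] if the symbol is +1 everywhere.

(a, b) ≡ (22165, 953095) mod (ℚ^×)²; places V = {2, 3, 5, 7, 11, 13, 17, 19, 31, 37, 43, ∞}.
(a,b)_∞: sgn(22165)=+, sgn(953095)=+, so +1.
(a,b)_5: α=1, u≡2; β=1, v≡1 (mod 5); (2|5)=-1, (1|5)=+1; sign (−1)^0·-1^1·+1^1 = -1.
(a,b)_3: α=2, u≡1; β=0, v≡1 (mod 3); (1|3)=+1, (1|3)=+1; sign (−1)^0·+1^0·+1^2 = +1.
(a,b)_19: α=-2, u≡6; β=0, v≡4 (mod 19); (6|19)=+1, (4|19)=+1; sign (−1)^0·+1^0·+1^-2 = +1.
(a,b)_31: α=1, u≡25; β=1, v≡15 (mod 31); (25|31)=+1, (15|31)=-1; sign (−1)^1·+1^1·-1^1 = +1.
(a,b)_11: α=1, u≡6; β=1, v≡4 (mod 11); (6|11)=-1, (4|11)=+1; sign (−1)^1·-1^1·+1^1 = +1.
(a,b)_13: α=1, u≡7; β=1, v≡5 (mod 13); (7|13)=-1, (5|13)=-1; sign (−1)^0·-1^1·-1^1 = +1.
(a,b)_43: α=2, u≡42; β=1, v≡27 (mod 43); (42|43)=-1, (27|43)=-1; sign (−1)^0·-1^1·-1^2 = -1.
(a,b)_2: α=-12, β=-8; u≡5, v≡7 (mod 8); ε(u)ε(v)=0·1, αω(v)=-12·0, βω(u)=-8·1; sum ≡ 0  ⇒  +1.
(a,b)_17: α=-2, u≡10; β=0, v≡12 (mod 17); (10|17)=-1, (12|17)=-1; sign (−1)^0·-1^0·-1^-2 = +1.
(a,b)_7: α=2, u≡3; β=0, v≡3 (mod 7); (3|7)=-1, (3|7)=-1; sign (−1)^0·-1^0·-1^2 = +1.
(a,b)_37: α=2, u≡8; β=2, v≡33 (mod 37); (8|37)=-1, (33|37)=+1; sign (−1)^0·-1^2·+1^2 = +1.
(22165, 953095 / ℚ) ramifies at {5, 43}: a division algebra.

[5, 43]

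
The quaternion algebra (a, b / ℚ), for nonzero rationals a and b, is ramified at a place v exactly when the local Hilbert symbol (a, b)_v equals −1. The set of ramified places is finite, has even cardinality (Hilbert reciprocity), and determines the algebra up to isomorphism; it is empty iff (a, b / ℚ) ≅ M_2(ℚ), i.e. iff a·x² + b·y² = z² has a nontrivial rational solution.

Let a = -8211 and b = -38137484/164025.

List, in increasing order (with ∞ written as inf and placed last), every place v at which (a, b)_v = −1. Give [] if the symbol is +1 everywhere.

Mod squares: a ≡ -8211, b ≡ -11. Check v ∈ {∞, 2, 3, 5, 7, 11, 17, 19, 23}.
v=∞: -8211 < 0 and -11 < 0  ⇒  (a,b)_∞ = -1.
v=5: a=5^0·(≡4), b=5^-2·(≡1) mod 5; (4|5)=+1, (1|5)=+1; (−1)^{0·-2·2}·(+1)^-2·(+1)^0 = +1.
v=2: v_2(a)=0, v_2(b)=2; units ≡ 5, 5 (mod 8); ε·ε+αω+βω = 0·0+0·1+2·1 ≡ 0  ⇒  (a,b)_2 = +1.
v=3: a=3^1·(≡2), b=3^-8·(≡1) mod 3; (2|3)=-1, (1|3)=+1; (−1)^{1·-8·1}·(-1)^-8·(+1)^1 = +1.
v=11: a=11^0·(≡6), b=11^1·(≡6) mod 11; (6|11)=-1, (6|11)=-1; (−1)^{0·1·5}·(-1)^1·(-1)^0 = -1.
v=7: a=7^1·(≡3), b=7^4·(≡6) mod 7; (3|7)=-1, (6|7)=-1; (−1)^{1·4·3}·(-1)^4·(-1)^1 = -1.
v=17: a=17^1·(≡10), b=17^0·(≡3) mod 17; (10|17)=-1, (3|17)=-1; (−1)^{1·0·8}·(-1)^0·(-1)^1 = -1.
v=23: a=23^1·(≡11), b=23^0·(≡1) mod 23; (11|23)=-1, (1|23)=+1; (−1)^{1·0·11}·(-1)^0·(+1)^1 = +1.
v=19: a=19^0·(≡16), b=19^2·(≡2) mod 19; (16|19)=+1, (2|19)=-1; (−1)^{0·2·9}·(+1)^2·(-1)^0 = +1.
(-8211, -11 / ℚ) ramifies at {7, 11, 17, ∞}: a division algebra.

[7, 11, 17, inf]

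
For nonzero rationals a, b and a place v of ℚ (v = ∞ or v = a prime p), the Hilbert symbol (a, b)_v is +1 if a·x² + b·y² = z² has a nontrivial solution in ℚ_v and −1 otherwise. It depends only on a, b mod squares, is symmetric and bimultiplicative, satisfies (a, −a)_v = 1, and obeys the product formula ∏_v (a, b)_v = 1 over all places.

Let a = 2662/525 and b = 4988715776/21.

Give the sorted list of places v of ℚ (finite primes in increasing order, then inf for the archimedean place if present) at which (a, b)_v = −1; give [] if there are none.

[2, 7]

Mod squares: a ≡ 462, b ≡ 231. Check v ∈ {∞, 2, 3, 5, 7, 11}.
v=7: a=7^-1·(≡6), b=7^-1·(≡3) mod 7; (6|7)=-1, (3|7)=-1; (−1)^{-1·-1·3}·(-1)^-1·(-1)^-1 = -1.
v=11: a=11^3·(≡3), b=11^7·(≡8) mod 11; (3|11)=+1, (8|11)=-1; (−1)^{3·7·5}·(+1)^7·(-1)^3 = +1.
v=3: a=3^-1·(≡1), b=3^-1·(≡2) mod 3; (1|3)=+1, (2|3)=-1; (−1)^{-1·-1·1}·(+1)^-1·(-1)^-1 = +1.
v=5: a=5^-2·(≡2), b=5^0·(≡1) mod 5; (2|5)=-1, (1|5)=+1; (−1)^{-2·0·2}·(-1)^0·(+1)^-2 = +1.
v=∞: 462 > 0 and 231 > 0  ⇒  (a,b)_∞ = +1.
v=2: v_2(a)=1, v_2(b)=8; units ≡ 7, 7 (mod 8); ε·ε+αω+βω = 1·1+1·0+8·0 ≡ 1  ⇒  (a,b)_2 = -1.
|Ram(462, 231)| = 2, even; anisotropic at {2, 7}.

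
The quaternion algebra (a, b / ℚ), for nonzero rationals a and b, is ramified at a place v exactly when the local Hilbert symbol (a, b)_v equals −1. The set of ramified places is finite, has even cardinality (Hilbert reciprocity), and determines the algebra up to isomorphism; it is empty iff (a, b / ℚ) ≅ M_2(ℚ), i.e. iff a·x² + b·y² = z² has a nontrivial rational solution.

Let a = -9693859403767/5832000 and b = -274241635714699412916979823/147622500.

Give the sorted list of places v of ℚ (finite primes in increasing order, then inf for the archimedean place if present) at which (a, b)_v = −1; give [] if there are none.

Mod squares: a ≡ -35, b ≡ -143. Check v ∈ {∞, 2, 3, 5, 7, 11, 13, 17, 29, 31}.
v=∞: -35 < 0 and -143 < 0  ⇒  (a,b)_∞ = -1.
v=11: a=11^2·(≡5), b=11^5·(≡5) mod 11; (5|11)=+1, (5|11)=+1; (−1)^{2·5·5}·(+1)^5·(+1)^2 = +1.
v=31: a=31^2·(≡23), b=31^4·(≡21) mod 31; (23|31)=-1, (21|31)=-1; (−1)^{2·4·15}·(-1)^4·(-1)^2 = +1.
v=17: a=17^2·(≡8), b=17^4·(≡14) mod 17; (8|17)=+1, (14|17)=-1; (−1)^{2·4·8}·(+1)^4·(-1)^2 = +1.
v=7: a=7^3·(≡1), b=7^4·(≡1) mod 7; (1|7)=+1, (1|7)=+1; (−1)^{3·4·3}·(+1)^4·(+1)^3 = +1.
v=2: v_2(a)=-6, v_2(b)=-2; units ≡ 5, 1 (mod 8); ε·ε+αω+βω = 0·0+-6·0+-2·1 ≡ 0  ⇒  (a,b)_2 = +1.
v=3: a=3^-6·(≡1), b=3^-10·(≡1) mod 3; (1|3)=+1, (1|3)=+1; (−1)^{-6·-10·1}·(+1)^-10·(+1)^-6 = +1.
v=5: a=5^-3·(≡3), b=5^-4·(≡2) mod 5; (3|5)=-1, (2|5)=-1; (−1)^{-3·-4·2}·(-1)^-4·(-1)^-3 = -1.
v=29: a=29^2·(≡28), b=29^4·(≡14) mod 29; (28|29)=+1, (14|29)=-1; (−1)^{2·4·14}·(+1)^4·(-1)^2 = +1.
v=13: a=13^0·(≡4), b=13^1·(≡11) mod 13; (4|13)=+1, (11|13)=-1; (−1)^{0·1·6}·(+1)^1·(-1)^0 = +1.
(-35, -143 / ℚ) ramifies at {5, ∞}: a division algebra.

[5, inf]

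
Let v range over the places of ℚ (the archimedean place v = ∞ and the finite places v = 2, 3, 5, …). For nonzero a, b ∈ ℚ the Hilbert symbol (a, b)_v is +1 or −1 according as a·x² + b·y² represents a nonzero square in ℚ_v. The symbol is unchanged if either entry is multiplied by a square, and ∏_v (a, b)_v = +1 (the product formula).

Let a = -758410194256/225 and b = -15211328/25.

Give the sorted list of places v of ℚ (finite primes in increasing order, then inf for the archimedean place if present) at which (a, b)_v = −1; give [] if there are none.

Mod squares: a ≡ -89604229, b ≡ -237677. Check v ∈ {∞, 2, 3, 5, 11, 13, 17, 23, 29, 31, 41}.
v=23: a=23^2·(≡17), b=23^0·(≡22) mod 23; (17|23)=-1, (22|23)=-1; (−1)^{2·0·11}·(-1)^0·(-1)^2 = +1.
v=29: a=29^1·(≡23), b=29^0·(≡4) mod 29; (23|29)=+1, (4|29)=+1; (−1)^{1·0·14}·(+1)^0·(+1)^1 = +1.
v=3: a=3^-2·(≡2), b=3^0·(≡1) mod 3; (2|3)=-1, (1|3)=+1; (−1)^{-2·0·1}·(-1)^0·(+1)^-2 = +1.
v=11: a=11^1·(≡2), b=11^1·(≡2) mod 11; (2|11)=-1, (2|11)=-1; (−1)^{1·1·5}·(-1)^1·(-1)^1 = -1.
v=31: a=31^1·(≡17), b=31^1·(≡24) mod 31; (17|31)=-1, (24|31)=-1; (−1)^{1·1·15}·(-1)^1·(-1)^1 = -1.
v=13: a=13^1·(≡8), b=13^0·(≡2) mod 13; (8|13)=-1, (2|13)=-1; (−1)^{1·0·6}·(-1)^0·(-1)^1 = -1.
v=41: a=41^1·(≡16), b=41^1·(≡23) mod 41; (16|41)=+1, (23|41)=+1; (−1)^{1·1·20}·(+1)^1·(+1)^1 = +1.
v=∞: -89604229 < 0 and -237677 < 0  ⇒  (a,b)_∞ = -1.
v=17: a=17^1·(≡2), b=17^1·(≡12) mod 17; (2|17)=+1, (12|17)=-1; (−1)^{1·1·8}·(+1)^1·(-1)^1 = -1.
v=5: a=5^-2·(≡1), b=5^-2·(≡2) mod 5; (1|5)=+1, (2|5)=-1; (−1)^{-2·-2·2}·(+1)^-2·(-1)^-2 = +1.
v=2: v_2(a)=4, v_2(b)=6; units ≡ 3, 3 (mod 8); ε·ε+αω+βω = 1·1+4·1+6·1 ≡ 1  ⇒  (a,b)_2 = -1.
(-89604229, -237677 / ℚ) ramifies at {2, 11, 13, 17, 31, ∞}: a division algebra.

[2, 11, 13, 17, 31, inf]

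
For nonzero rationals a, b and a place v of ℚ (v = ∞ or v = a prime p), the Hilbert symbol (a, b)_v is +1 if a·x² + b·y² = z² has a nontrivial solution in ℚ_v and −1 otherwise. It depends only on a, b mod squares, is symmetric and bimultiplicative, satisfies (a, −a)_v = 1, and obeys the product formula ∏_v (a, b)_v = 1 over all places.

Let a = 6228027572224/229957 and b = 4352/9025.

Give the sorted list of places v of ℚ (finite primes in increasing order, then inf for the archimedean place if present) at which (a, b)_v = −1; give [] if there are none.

Mod squares: a ≡ 5083, b ≡ 17. Check v ∈ {∞, 2, 5, 7, 13, 17, 19, 23, 29}.
v=13: a=13^-1·(≡9), b=13^0·(≡12) mod 13; (9|13)=+1, (12|13)=+1; (−1)^{-1·0·6}·(+1)^0·(+1)^-1 = +1.
v=∞: 5083 > 0 and 17 > 0  ⇒  (a,b)_∞ = +1.
v=2: v_2(a)=16, v_2(b)=8; units ≡ 3, 1 (mod 8); ε·ε+αω+βω = 1·0+16·0+8·1 ≡ 0  ⇒  (a,b)_2 = +1.
v=17: a=17^3·(≡10), b=17^1·(≡8) mod 17; (10|17)=-1, (8|17)=+1; (−1)^{3·1·8}·(-1)^1·(+1)^3 = -1.
v=19: a=19^-2·(≡15), b=19^-2·(≡16) mod 19; (15|19)=-1, (16|19)=+1; (−1)^{-2·-2·9}·(-1)^-2·(+1)^-2 = +1.
v=29: a=29^2·(≡18), b=29^0·(≡10) mod 29; (18|29)=-1, (10|29)=-1; (−1)^{2·0·14}·(-1)^0·(-1)^2 = +1.
v=23: a=23^1·(≡17), b=23^0·(≡21) mod 23; (17|23)=-1, (21|23)=-1; (−1)^{1·0·11}·(-1)^0·(-1)^1 = -1.
v=7: a=7^-2·(≡1), b=7^0·(≡6) mod 7; (1|7)=+1, (6|7)=-1; (−1)^{-2·0·3}·(+1)^0·(-1)^-2 = +1.
v=5: a=5^0·(≡2), b=5^-2·(≡2) mod 5; (2|5)=-1, (2|5)=-1; (−1)^{0·-2·2}·(-1)^-2·(-1)^0 = +1.
(5083, 17 / ℚ) ramifies at {17, 23}: a division algebra.

[17, 23]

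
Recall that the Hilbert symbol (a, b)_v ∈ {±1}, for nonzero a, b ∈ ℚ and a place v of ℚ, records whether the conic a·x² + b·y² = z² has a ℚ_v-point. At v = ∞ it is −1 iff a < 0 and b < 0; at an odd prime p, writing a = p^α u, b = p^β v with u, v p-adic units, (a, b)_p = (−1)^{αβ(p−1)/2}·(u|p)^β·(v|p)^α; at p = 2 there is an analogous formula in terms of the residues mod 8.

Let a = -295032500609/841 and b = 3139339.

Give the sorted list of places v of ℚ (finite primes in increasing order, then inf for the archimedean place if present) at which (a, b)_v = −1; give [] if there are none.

Mod squares: a ≡ -1015529, b ≡ 3139339. Check v ∈ {∞, 2, 7, 11, 17, 23, 29, 31, 37, 41, 47}.
v=37: a=37^0·(≡3), b=37^1·(≡6) mod 37; (3|37)=+1, (6|37)=-1; (−1)^{0·1·18}·(+1)^1·(-1)^0 = +1.
v=∞: -1015529 < 0 and 3139339 > 0  ⇒  (a,b)_∞ = +1.
v=7: a=7^4·(≡6), b=7^1·(≡1) mod 7; (6|7)=-1, (1|7)=+1; (−1)^{4·1·3}·(-1)^1·(+1)^4 = -1.
v=47: a=47^1·(≡20), b=47^0·(≡21) mod 47; (20|47)=-1, (21|47)=+1; (−1)^{1·0·23}·(-1)^0·(+1)^1 = +1.
v=17: a=17^1·(≡1), b=17^1·(≡13) mod 17; (1|17)=+1, (13|17)=+1; (−1)^{1·1·8}·(+1)^1·(+1)^1 = +1.
v=41: a=41^1·(≡9), b=41^0·(≡10) mod 41; (9|41)=+1, (10|41)=+1; (−1)^{1·0·20}·(+1)^0·(+1)^1 = +1.
v=31: a=31^1·(≡9), b=31^1·(≡23) mod 31; (9|31)=+1, (23|31)=-1; (−1)^{1·1·15}·(+1)^1·(-1)^1 = +1.
v=11: a=11^2·(≡10), b=11^0·(≡5) mod 11; (10|11)=-1, (5|11)=+1; (−1)^{2·0·5}·(-1)^0·(+1)^2 = +1.
v=2: v_2(a)=0, v_2(b)=0; units ≡ 7, 3 (mod 8); ε·ε+αω+βω = 1·1+0·1+0·0 ≡ 1  ⇒  (a,b)_2 = -1.
v=23: a=23^0·(≡8), b=23^1·(≡11) mod 23; (8|23)=+1, (11|23)=-1; (−1)^{0·1·11}·(+1)^1·(-1)^0 = +1.
v=29: a=29^-2·(≡7), b=29^0·(≡2) mod 29; (7|29)=+1, (2|29)=-1; (−1)^{-2·0·14}·(+1)^0·(-1)^-2 = +1.
|Ram(-1015529, 3139339)| = 2, even; anisotropic at {2, 7}.

[2, 7]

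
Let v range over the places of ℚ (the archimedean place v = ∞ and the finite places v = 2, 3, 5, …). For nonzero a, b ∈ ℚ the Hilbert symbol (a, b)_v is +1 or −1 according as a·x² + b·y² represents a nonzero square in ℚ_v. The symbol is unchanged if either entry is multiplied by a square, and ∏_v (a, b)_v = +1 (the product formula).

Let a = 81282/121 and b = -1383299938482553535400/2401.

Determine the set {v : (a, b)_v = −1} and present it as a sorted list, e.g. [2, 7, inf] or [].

(a, b) ≡ (81282, -23199594) mod (ℚ^×)²; places V = {2, 3, 5, 7, 11, 17, 19, 23, 29, 31, ∞}.
(a,b)_23: α=1, u≡14; β=3, v≡19 (mod 23); (14|23)=-1, (19|23)=-1; sign (−1)^1·-1^3·-1^1 = -1.
(a,b)_31: α=1, u≡25; β=3, v≡19 (mod 31); (25|31)=+1, (19|31)=+1; sign (−1)^1·+1^3·+1^1 = -1.
(a,b)_2: α=1, β=3; u≡1, v≡3 (mod 8); ε(u)ε(v)=0·1, αω(v)=1·1, βω(u)=3·0; sum ≡ 1  ⇒  -1.
(a,b)_∞: sgn(81282)=+, sgn(-23199594)=−, so +1.
(a,b)_7: α=0, u≡6; β=-4, v≡2 (mod 7); (6|7)=-1, (2|7)=+1; sign (−1)^0·-1^-4·+1^0 = +1.
(a,b)_3: α=1, u≡1; β=3, v≡1 (mod 3); (1|3)=+1, (1|3)=+1; sign (−1)^1·+1^3·+1^1 = -1.
(a,b)_11: α=-2, u≡3; β=1, v≡3 (mod 11); (3|11)=+1, (3|11)=+1; sign (−1)^0·+1^1·+1^-2 = +1.
(a,b)_29: α=0, u≡28; β=1, v≡3 (mod 29); (28|29)=+1, (3|29)=-1; sign (−1)^0·+1^1·-1^0 = +1.
(a,b)_19: α=1, u≡14; β=4, v≡13 (mod 19); (14|19)=-1, (13|19)=-1; sign (−1)^0·-1^4·-1^1 = -1.
(a,b)_17: α=0, u≡11; β=1, v≡11 (mod 17); (11|17)=-1, (11|17)=-1; sign (−1)^0·-1^1·-1^0 = -1.
(a,b)_5: α=0, u≡2; β=2, v≡4 (mod 5); (2|5)=-1, (4|5)=+1; sign (−1)^0·-1^2·+1^0 = +1.
Ram(81282, -23199594) = {2, 3, 17, 19, 23, 31}; no ℚ_2-point on the conic.

[2, 3, 17, 19, 23, 31]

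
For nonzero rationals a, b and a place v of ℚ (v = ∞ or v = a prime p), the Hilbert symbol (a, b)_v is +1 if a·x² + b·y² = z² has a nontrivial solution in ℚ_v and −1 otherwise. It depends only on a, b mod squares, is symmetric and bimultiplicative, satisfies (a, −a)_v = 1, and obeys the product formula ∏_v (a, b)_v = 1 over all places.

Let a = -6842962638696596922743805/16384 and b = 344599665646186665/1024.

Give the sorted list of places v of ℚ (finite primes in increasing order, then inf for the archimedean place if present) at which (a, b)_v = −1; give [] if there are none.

(a, b) ≡ (-15935205, 65) mod (ℚ^×)²; places V = {2, 3, 5, 11, 13, 17, 19, 23, ∞}.
(a,b)_17: α=3, u≡13; β=2, v≡7 (mod 17); (13|17)=+1, (7|17)=-1; sign (−1)^0·+1^2·-1^3 = -1.
(a,b)_11: α=5, u≡9; β=4, v≡8 (mod 11); (9|11)=+1, (8|11)=-1; sign (−1)^0·+1^4·-1^5 = -1.
(a,b)_19: α=3, u≡15; β=2, v≡14 (mod 19); (15|19)=-1, (14|19)=-1; sign (−1)^0·-1^2·-1^3 = -1.
(a,b)_2: α=-14, β=-10; u≡3, v≡1 (mod 8); ε(u)ε(v)=1·0, αω(v)=-14·0, βω(u)=-10·1; sum ≡ 0  ⇒  +1.
(a,b)_∞: sgn(-15935205)=−, sgn(65)=+, so +1.
(a,b)_13: α=1, u≡11; β=1, v≡5 (mod 13); (11|13)=-1, (5|13)=-1; sign (−1)^0·-1^1·-1^1 = +1.
(a,b)_23: α=3, u≡11; β=2, v≡20 (mod 23); (11|23)=-1, (20|23)=-1; sign (−1)^0·-1^2·-1^3 = -1.
(a,b)_5: α=1, u≡1; β=1, v≡2 (mod 5); (1|5)=+1, (2|5)=-1; sign (−1)^0·+1^1·-1^1 = -1.
(a,b)_3: α=13, u≡2; β=8, v≡2 (mod 3); (2|3)=-1, (2|3)=-1; sign (−1)^0·-1^8·-1^13 = -1.
|Ram(-15935205, 65)| = 6, even; anisotropic at {3, 5, 11, 17, 19, 23}.

[3, 5, 11, 17, 19, 23]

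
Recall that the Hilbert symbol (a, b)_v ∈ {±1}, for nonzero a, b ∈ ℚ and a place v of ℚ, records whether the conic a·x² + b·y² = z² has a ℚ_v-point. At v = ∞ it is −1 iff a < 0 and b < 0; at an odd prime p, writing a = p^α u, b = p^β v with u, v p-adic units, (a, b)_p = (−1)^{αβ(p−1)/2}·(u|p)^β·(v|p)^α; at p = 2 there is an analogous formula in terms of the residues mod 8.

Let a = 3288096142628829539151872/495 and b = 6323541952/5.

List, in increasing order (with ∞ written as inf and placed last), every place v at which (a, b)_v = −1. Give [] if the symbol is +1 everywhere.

[7, 11]

(a, b) ≡ (85085, 35) mod (ℚ^×)²; places V = {2, 3, 5, 7, 11, 13, 17, 43, ∞}.
(a,b)_43: α=2, u≡40; β=0, v≡10 (mod 43); (40|43)=+1, (10|43)=+1; sign (−1)^0·+1^0·+1^2 = +1.
(a,b)_3: α=-2, u≡2; β=0, v≡2 (mod 3); (2|3)=-1, (2|3)=-1; sign (−1)^0·-1^0·-1^-2 = +1.
(a,b)_11: α=-1, u≡2; β=0, v≡7 (mod 11); (2|11)=-1, (7|11)=-1; sign (−1)^0·-1^0·-1^-1 = -1.
(a,b)_13: α=5, u≡11; β=2, v≡3 (mod 13); (11|13)=-1, (3|13)=+1; sign (−1)^0·-1^2·+1^5 = +1.
(a,b)_∞: sgn(85085)=+, sgn(35)=+, so +1.
(a,b)_5: α=-1, u≡3; β=-1, v≡2 (mod 5); (3|5)=-1, (2|5)=-1; sign (−1)^0·-1^-1·-1^-1 = +1.
(a,b)_2: α=12, β=6; u≡5, v≡3 (mod 8); ε(u)ε(v)=0·1, αω(v)=12·1, βω(u)=6·1; sum ≡ 0  ⇒  +1.
(a,b)_7: α=7, u≡6; β=1, v≡5 (mod 7); (6|7)=-1, (5|7)=-1; sign (−1)^1·-1^1·-1^7 = -1.
(a,b)_17: α=5, u≡6; β=4, v≡9 (mod 17); (6|17)=-1, (9|17)=+1; sign (−1)^0·-1^4·+1^5 = +1.
(85085, 35 / ℚ) ramifies at {7, 11}: a division algebra.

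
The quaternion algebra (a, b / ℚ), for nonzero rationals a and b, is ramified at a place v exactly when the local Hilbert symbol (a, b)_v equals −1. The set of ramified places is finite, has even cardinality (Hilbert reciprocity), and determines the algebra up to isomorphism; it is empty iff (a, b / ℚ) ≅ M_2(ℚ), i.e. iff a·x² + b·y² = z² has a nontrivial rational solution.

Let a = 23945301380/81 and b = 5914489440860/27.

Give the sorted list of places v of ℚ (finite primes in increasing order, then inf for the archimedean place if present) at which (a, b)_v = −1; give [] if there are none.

[3, 11, 17, 19]

Mod squares: a ≡ 230945, b ≡ 2805. Check v ∈ {∞, 2, 3, 5, 7, 11, 13, 17, 19, 23}.
v=11: a=11^1·(≡2), b=11^1·(≡8) mod 11; (2|11)=-1, (8|11)=-1; (−1)^{1·1·5}·(-1)^1·(-1)^1 = -1.
v=19: a=19^1·(≡18), b=19^2·(≡18) mod 19; (18|19)=-1, (18|19)=-1; (−1)^{1·2·9}·(-1)^2·(-1)^1 = -1.
v=5: a=5^1·(≡1), b=5^1·(≡1) mod 5; (1|5)=+1, (1|5)=+1; (−1)^{1·1·2}·(+1)^1·(+1)^1 = +1.
v=7: a=7^2·(≡4), b=7^2·(≡3) mod 7; (4|7)=+1, (3|7)=-1; (−1)^{2·2·3}·(+1)^2·(-1)^2 = +1.
v=∞: 230945 > 0 and 2805 > 0  ⇒  (a,b)_∞ = +1.
v=23: a=23^2·(≡2), b=23^2·(≡10) mod 23; (2|23)=+1, (10|23)=-1; (−1)^{2·2·11}·(+1)^2·(-1)^2 = +1.
v=3: a=3^-4·(≡2), b=3^-3·(≡2) mod 3; (2|3)=-1, (2|3)=-1; (−1)^{-4·-3·1}·(-1)^-3·(-1)^-4 = -1.
v=2: v_2(a)=2, v_2(b)=2; units ≡ 1, 5 (mod 8); ε·ε+αω+βω = 0·0+2·1+2·0 ≡ 0  ⇒  (a,b)_2 = +1.
v=17: a=17^1·(≡8), b=17^1·(≡12) mod 17; (8|17)=+1, (12|17)=-1; (−1)^{1·1·8}·(+1)^1·(-1)^1 = -1.
v=13: a=13^1·(≡8), b=13^2·(≡1) mod 13; (8|13)=-1, (1|13)=+1; (−1)^{1·2·6}·(-1)^2·(+1)^1 = +1.
(230945, 2805 / ℚ) ramifies at {3, 11, 17, 19}: a division algebra.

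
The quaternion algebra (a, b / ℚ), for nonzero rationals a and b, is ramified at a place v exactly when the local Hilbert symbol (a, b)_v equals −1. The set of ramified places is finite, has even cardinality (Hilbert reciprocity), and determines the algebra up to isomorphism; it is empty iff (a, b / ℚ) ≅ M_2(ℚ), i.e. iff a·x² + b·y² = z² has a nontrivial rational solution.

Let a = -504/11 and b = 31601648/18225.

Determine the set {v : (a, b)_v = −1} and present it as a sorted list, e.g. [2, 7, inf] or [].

[2, 13]

Mod squares: a ≡ -154, b ≡ 11687. Check v ∈ {∞, 2, 3, 5, 7, 11, 13, 29, 31}.
v=2: v_2(a)=3, v_2(b)=4; units ≡ 3, 7 (mod 8); ε·ε+αω+βω = 1·1+3·0+4·1 ≡ 1  ⇒  (a,b)_2 = -1.
v=7: a=7^1·(≡3), b=7^0·(≡2) mod 7; (3|7)=-1, (2|7)=+1; (−1)^{1·0·3}·(-1)^0·(+1)^1 = +1.
v=13: a=13^0·(≡5), b=13^3·(≡7) mod 13; (5|13)=-1, (7|13)=-1; (−1)^{0·3·6}·(-1)^3·(-1)^0 = -1.
v=5: a=5^0·(≡1), b=5^-2·(≡2) mod 5; (1|5)=+1, (2|5)=-1; (−1)^{0·-2·2}·(+1)^-2·(-1)^0 = +1.
v=∞: -154 < 0 and 11687 > 0  ⇒  (a,b)_∞ = +1.
v=29: a=29^0·(≡28), b=29^1·(≡14) mod 29; (28|29)=+1, (14|29)=-1; (−1)^{0·1·14}·(+1)^1·(-1)^0 = +1.
v=3: a=3^2·(≡2), b=3^-6·(≡2) mod 3; (2|3)=-1, (2|3)=-1; (−1)^{2·-6·1}·(-1)^-6·(-1)^2 = +1.
v=11: a=11^-1·(≡2), b=11^0·(≡5) mod 11; (2|11)=-1, (5|11)=+1; (−1)^{-1·0·5}·(-1)^0·(+1)^-1 = +1.
v=31: a=31^0·(≡19), b=31^1·(≡9) mod 31; (19|31)=+1, (9|31)=+1; (−1)^{0·1·15}·(+1)^1·(+1)^0 = +1.
|Ram(-154, 11687)| = 2, even; anisotropic at {2, 13}.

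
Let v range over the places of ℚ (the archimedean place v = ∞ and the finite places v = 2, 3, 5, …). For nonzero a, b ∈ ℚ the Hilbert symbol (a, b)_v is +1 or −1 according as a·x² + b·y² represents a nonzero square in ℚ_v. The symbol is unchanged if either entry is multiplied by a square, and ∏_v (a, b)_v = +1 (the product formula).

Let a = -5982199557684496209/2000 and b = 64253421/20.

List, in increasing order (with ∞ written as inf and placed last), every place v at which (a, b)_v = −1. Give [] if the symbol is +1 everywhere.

[7, 17, 19, 23]

(a, b) ≡ (-805, 37145) mod (ℚ^×)²; places V = {2, 3, 5, 7, 17, 19, 23, 31, ∞}.
(a,b)_7: α=1, u≡2; β=0, v≡6 (mod 7); (2|7)=+1, (6|7)=-1; sign (−1)^0·+1^0·-1^1 = -1.
(a,b)_2: α=-4, β=-2; u≡3, v≡1 (mod 8); ε(u)ε(v)=1·0, αω(v)=-4·0, βω(u)=-2·1; sum ≡ 0  ⇒  +1.
(a,b)_19: α=2, u≡2; β=1, v≡6 (mod 19); (2|19)=-1, (6|19)=+1; sign (−1)^0·-1^1·+1^2 = -1.
(a,b)_17: α=2, u≡6; β=1, v≡1 (mod 17); (6|17)=-1, (1|17)=+1; sign (−1)^0·-1^1·+1^2 = -1.
(a,b)_23: α=3, u≡17; β=1, v≡15 (mod 23); (17|23)=-1, (15|23)=-1; sign (−1)^1·-1^1·-1^3 = -1.
(a,b)_3: α=6, u≡2; β=2, v≡2 (mod 3); (2|3)=-1, (2|3)=-1; sign (−1)^0·-1^2·-1^6 = +1.
(a,b)_∞: sgn(-805)=−, sgn(37145)=+, so +1.
(a,b)_5: α=-3, u≡1; β=-1, v≡4 (mod 5); (1|5)=+1, (4|5)=+1; sign (−1)^0·+1^-1·+1^-3 = +1.
(a,b)_31: α=4, u≡18; β=2, v≡9 (mod 31); (18|31)=+1, (9|31)=+1; sign (−1)^0·+1^2·+1^4 = +1.
Ram(-805, 37145) = {7, 17, 19, 23}; no ℚ_7-point on the conic.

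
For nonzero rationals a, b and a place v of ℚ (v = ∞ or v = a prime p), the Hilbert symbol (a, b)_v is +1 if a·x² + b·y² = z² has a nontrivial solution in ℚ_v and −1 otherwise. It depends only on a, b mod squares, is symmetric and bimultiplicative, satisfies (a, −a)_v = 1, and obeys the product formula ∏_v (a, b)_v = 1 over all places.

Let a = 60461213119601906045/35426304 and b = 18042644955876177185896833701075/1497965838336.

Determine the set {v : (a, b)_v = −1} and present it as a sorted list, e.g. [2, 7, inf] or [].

[5, 37]

Mod squares: a ≡ 5, b ≡ 224257. Check v ∈ {∞, 2, 3, 5, 7, 11, 19, 29, 31, 37, 59}.
v=∞: 5 > 0 and 224257 > 0  ⇒  (a,b)_∞ = +1.
v=5: a=5^1·(≡1), b=5^2·(≡3) mod 5; (1|5)=+1, (3|5)=-1; (−1)^{1·2·2}·(+1)^2·(-1)^1 = -1.
v=2: v_2(a)=-12, v_2(b)=-14; units ≡ 5, 1 (mod 8); ε·ε+αω+βω = 0·0+-12·0+-14·1 ≡ 0  ⇒  (a,b)_2 = +1.
v=31: a=31^-2·(≡8), b=31^-4·(≡12) mod 31; (8|31)=+1, (12|31)=-1; (−1)^{-2·-4·15}·(+1)^-4·(-1)^-2 = +1.
v=59: a=59^4·(≡12), b=59^6·(≡12) mod 59; (12|59)=+1, (12|59)=+1; (−1)^{4·6·29}·(+1)^6·(+1)^4 = +1.
v=37: a=37^2·(≡18), b=37^3·(≡27) mod 37; (18|37)=-1, (27|37)=+1; (−1)^{2·3·18}·(-1)^3·(+1)^2 = -1.
v=19: a=19^2·(≡17), b=19^3·(≡9) mod 19; (17|19)=+1, (9|19)=+1; (−1)^{2·3·9}·(+1)^3·(+1)^2 = +1.
v=11: a=11^0·(≡5), b=11^-1·(≡5) mod 11; (5|11)=+1, (5|11)=+1; (−1)^{0·-1·5}·(+1)^-1·(+1)^0 = +1.
v=3: a=3^-2·(≡2), b=3^-2·(≡1) mod 3; (2|3)=-1, (1|3)=+1; (−1)^{-2·-2·1}·(-1)^-2·(+1)^-2 = +1.
v=7: a=7^4·(≡3), b=7^4·(≡5) mod 7; (3|7)=-1, (5|7)=-1; (−1)^{4·4·3}·(-1)^4·(-1)^4 = +1.
v=29: a=29^2·(≡28), b=29^5·(≡26) mod 29; (28|29)=+1, (26|29)=-1; (−1)^{2·5·14}·(+1)^5·(-1)^2 = +1.
|Ram(5, 224257)| = 2, even; anisotropic at {5, 37}.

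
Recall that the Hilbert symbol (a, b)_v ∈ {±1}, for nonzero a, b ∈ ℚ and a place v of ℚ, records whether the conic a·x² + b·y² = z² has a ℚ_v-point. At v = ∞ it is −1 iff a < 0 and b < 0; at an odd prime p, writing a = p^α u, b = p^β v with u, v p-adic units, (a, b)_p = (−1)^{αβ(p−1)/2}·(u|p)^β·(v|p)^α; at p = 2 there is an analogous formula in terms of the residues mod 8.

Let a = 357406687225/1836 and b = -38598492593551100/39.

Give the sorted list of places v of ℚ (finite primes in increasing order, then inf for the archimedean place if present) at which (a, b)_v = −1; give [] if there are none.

[2, 19]

(a, b) ≡ (51, -21489) mod (ℚ^×)²; places V = {2, 3, 5, 7, 13, 17, 19, 29, 31, ∞}.
(a,b)_5: α=2, u≡4; β=2, v≡4 (mod 5); (4|5)=+1, (4|5)=+1; sign (−1)^0·+1^2·+1^2 = +1.
(a,b)_3: α=-3, u≡2; β=-1, v≡1 (mod 3); (2|3)=-1, (1|3)=+1; sign (−1)^1·-1^-1·+1^-3 = +1.
(a,b)_2: α=-2, β=2; u≡3, v≡7 (mod 8); ε(u)ε(v)=1·1, αω(v)=-2·0, βω(u)=2·1; sum ≡ 1  ⇒  -1.
(a,b)_19: α=2, u≡8; β=3, v≡16 (mod 19); (8|19)=-1, (16|19)=+1; sign (−1)^0·-1^3·+1^2 = -1.
(a,b)_13: α=0, u≡1; β=-1, v≡8 (mod 13); (1|13)=+1, (8|13)=-1; sign (−1)^0·+1^-1·-1^0 = +1.
(a,b)_29: α=2, u≡5; β=3, v≡4 (mod 29); (5|29)=+1, (4|29)=+1; sign (−1)^0·+1^3·+1^2 = +1.
(a,b)_∞: sgn(51)=+, sgn(-21489)=−, so +1.
(a,b)_31: α=2, u≡19; β=2, v≡9 (mod 31); (19|31)=+1, (9|31)=+1; sign (−1)^0·+1^2·+1^2 = +1.
(a,b)_17: α=-1, u≡14; β=0, v≡16 (mod 17); (14|17)=-1, (16|17)=+1; sign (−1)^0·-1^0·+1^-1 = +1.
(a,b)_7: α=2, u≡2; β=4, v≡1 (mod 7); (2|7)=+1, (1|7)=+1; sign (−1)^0·+1^4·+1^2 = +1.
|Ram(51, -21489)| = 2, even; anisotropic at {2, 19}.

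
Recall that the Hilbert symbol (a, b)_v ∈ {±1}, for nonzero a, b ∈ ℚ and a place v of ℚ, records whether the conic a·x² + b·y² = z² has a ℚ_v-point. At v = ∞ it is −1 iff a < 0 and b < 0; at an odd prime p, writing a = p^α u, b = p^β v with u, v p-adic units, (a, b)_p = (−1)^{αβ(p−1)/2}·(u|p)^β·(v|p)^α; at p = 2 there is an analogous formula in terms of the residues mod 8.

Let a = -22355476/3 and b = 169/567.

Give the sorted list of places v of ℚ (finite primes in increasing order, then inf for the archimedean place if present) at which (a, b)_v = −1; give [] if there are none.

(a, b) ≡ (-138567, 7) mod (ℚ^×)²; places V = {2, 3, 7, 11, 13, 17, 19, ∞}.
(a,b)_11: α=3, u≡4; β=0, v≡8 (mod 11); (4|11)=+1, (8|11)=-1; sign (−1)^0·+1^0·-1^3 = -1.
(a,b)_3: α=-1, u≡2; β=-4, v≡1 (mod 3); (2|3)=-1, (1|3)=+1; sign (−1)^0·-1^-4·+1^-1 = +1.
(a,b)_19: α=1, u≡3; β=0, v≡7 (mod 19); (3|19)=-1, (7|19)=+1; sign (−1)^0·-1^0·+1^1 = +1.
(a,b)_7: α=0, u≡6; β=-1, v≡2 (mod 7); (6|7)=-1, (2|7)=+1; sign (−1)^0·-1^-1·+1^0 = -1.
(a,b)_13: α=1, u≡9; β=2, v≡5 (mod 13); (9|13)=+1, (5|13)=-1; sign (−1)^0·+1^2·-1^1 = -1.
(a,b)_∞: sgn(-138567)=−, sgn(7)=+, so +1.
(a,b)_17: α=1, u≡8; β=0, v≡14 (mod 17); (8|17)=+1, (14|17)=-1; sign (−1)^0·+1^0·-1^1 = -1.
(a,b)_2: α=2, β=0; u≡1, v≡7 (mod 8); ε(u)ε(v)=0·1, αω(v)=2·0, βω(u)=0·0; sum ≡ 0  ⇒  +1.
|Ram(-138567, 7)| = 4, even; anisotropic at {7, 11, 13, 17}.

[7, 11, 13, 17]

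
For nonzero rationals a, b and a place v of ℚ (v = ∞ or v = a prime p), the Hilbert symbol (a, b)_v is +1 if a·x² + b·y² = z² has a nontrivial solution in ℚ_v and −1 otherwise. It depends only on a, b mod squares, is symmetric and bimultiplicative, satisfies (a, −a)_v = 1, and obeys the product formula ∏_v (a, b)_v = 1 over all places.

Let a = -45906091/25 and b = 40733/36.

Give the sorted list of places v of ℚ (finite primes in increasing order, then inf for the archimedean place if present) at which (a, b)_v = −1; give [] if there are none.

(a, b) ≡ (-1771, 77) mod (ℚ^×)²; places V = {2, 3, 5, 7, 11, 23, ∞}.
(a,b)_5: α=-2, u≡4; β=0, v≡3 (mod 5); (4|5)=+1, (3|5)=-1; sign (−1)^0·+1^0·-1^-2 = +1.
(a,b)_2: α=0, β=-2; u≡5, v≡5 (mod 8); ε(u)ε(v)=0·0, αω(v)=0·1, βω(u)=-2·1; sum ≡ 0  ⇒  +1.
(a,b)_23: α=3, u≡11; β=2, v≡13 (mod 23); (11|23)=-1, (13|23)=+1; sign (−1)^0·-1^2·+1^3 = +1.
(a,b)_11: α=1, u≡3; β=1, v≡6 (mod 11); (3|11)=+1, (6|11)=-1; sign (−1)^1·+1^1·-1^1 = +1.
(a,b)_7: α=3, u≡6; β=1, v≡2 (mod 7); (6|7)=-1, (2|7)=+1; sign (−1)^1·-1^1·+1^3 = +1.
(a,b)_3: α=0, u≡2; β=-2, v≡2 (mod 3); (2|3)=-1, (2|3)=-1; sign (−1)^0·-1^-2·-1^0 = +1.
(a,b)_∞: sgn(-1771)=−, sgn(77)=+, so +1.
Ram(a, b) = ∅: the form -1771·x² + 77·y² − z² is isotropic over every ℚ_v, so by Hasse–Minkowski it is isotropic over ℚ.

[]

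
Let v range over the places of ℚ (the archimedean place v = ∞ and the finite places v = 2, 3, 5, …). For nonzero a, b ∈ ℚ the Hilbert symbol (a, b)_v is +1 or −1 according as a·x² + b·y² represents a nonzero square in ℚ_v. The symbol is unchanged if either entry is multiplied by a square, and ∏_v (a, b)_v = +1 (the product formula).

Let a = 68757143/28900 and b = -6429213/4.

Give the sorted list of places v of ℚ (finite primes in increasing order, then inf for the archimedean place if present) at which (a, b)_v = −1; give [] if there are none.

(a, b) ≡ (23, -79373) mod (ℚ^×)²; places V = {2, 3, 5, 7, 13, 17, 19, 23, 29, ∞}.
(a,b)_2: α=-2, β=-2; u≡7, v≡3 (mod 8); ε(u)ε(v)=1·1, αω(v)=-2·1, βω(u)=-2·0; sum ≡ 1  ⇒  -1.
(a,b)_3: α=0, u≡2; β=4, v≡1 (mod 3); (2|3)=-1, (1|3)=+1; sign (−1)^0·-1^4·+1^0 = +1.
(a,b)_17: α=-2, u≡10; β=1, v≡11 (mod 17); (10|17)=-1, (11|17)=-1; sign (−1)^0·-1^1·-1^-2 = -1.
(a,b)_19: α=2, u≡7; β=0, v≡16 (mod 19); (7|19)=+1, (16|19)=+1; sign (−1)^0·+1^0·+1^2 = +1.
(a,b)_29: α=0, u≡9; β=1, v≡2 (mod 29); (9|29)=+1, (2|29)=-1; sign (−1)^0·+1^1·-1^0 = +1.
(a,b)_∞: sgn(23)=+, sgn(-79373)=−, so +1.
(a,b)_5: α=-2, u≡3; β=0, v≡3 (mod 5); (3|5)=-1, (3|5)=-1; sign (−1)^0·-1^0·-1^-2 = +1.
(a,b)_7: α=2, u≡2; β=1, v≡1 (mod 7); (2|7)=+1, (1|7)=+1; sign (−1)^0·+1^1·+1^2 = +1.
(a,b)_13: α=2, u≡12; β=0, v≡7 (mod 13); (12|13)=+1, (7|13)=-1; sign (−1)^0·+1^0·-1^2 = +1.
(a,b)_23: α=1, u≡9; β=1, v≡20 (mod 23); (9|23)=+1, (20|23)=-1; sign (−1)^1·+1^1·-1^1 = +1.
|Ram(23, -79373)| = 2, even; anisotropic at {2, 17}.

[2, 17]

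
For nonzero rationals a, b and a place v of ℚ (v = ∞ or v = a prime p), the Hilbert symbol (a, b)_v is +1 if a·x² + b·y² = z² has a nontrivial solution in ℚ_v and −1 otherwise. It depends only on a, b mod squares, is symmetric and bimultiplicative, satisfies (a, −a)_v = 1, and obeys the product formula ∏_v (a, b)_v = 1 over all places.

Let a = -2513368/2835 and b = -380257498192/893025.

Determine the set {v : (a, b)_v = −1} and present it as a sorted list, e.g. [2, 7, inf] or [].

Mod squares: a ≡ -770, b ≡ -13. Check v ∈ {∞, 2, 3, 5, 7, 11, 13, 23}.
v=11: a=11^1·(≡6), b=11^2·(≡5) mod 11; (6|11)=-1, (5|11)=+1; (−1)^{1·2·5}·(-1)^2·(+1)^1 = +1.
v=3: a=3^-4·(≡1), b=3^-6·(≡2) mod 3; (1|3)=+1, (2|3)=-1; (−1)^{-4·-6·1}·(+1)^-6·(-1)^-4 = +1.
v=∞: -770 < 0 and -13 < 0  ⇒  (a,b)_∞ = -1.
v=5: a=5^-1·(≡1), b=5^-2·(≡3) mod 5; (1|5)=+1, (3|5)=-1; (−1)^{-1·-2·2}·(+1)^-2·(-1)^-1 = -1.
v=13: a=13^4·(≡3), b=13^5·(≡3) mod 13; (3|13)=+1, (3|13)=+1; (−1)^{4·5·6}·(+1)^5·(+1)^4 = +1.
v=7: a=7^-1·(≡4), b=7^-2·(≡4) mod 7; (4|7)=+1, (4|7)=+1; (−1)^{-1·-2·3}·(+1)^-2·(+1)^-1 = +1.
v=2: v_2(a)=3, v_2(b)=4; units ≡ 7, 3 (mod 8); ε·ε+αω+βω = 1·1+3·1+4·0 ≡ 0  ⇒  (a,b)_2 = +1.
v=23: a=23^0·(≡12), b=23^2·(≡19) mod 23; (12|23)=+1, (19|23)=-1; (−1)^{0·2·11}·(+1)^2·(-1)^0 = +1.
Ram(-770, -13) = {5, ∞}; no ℚ_5-point on the conic.

[5, inf]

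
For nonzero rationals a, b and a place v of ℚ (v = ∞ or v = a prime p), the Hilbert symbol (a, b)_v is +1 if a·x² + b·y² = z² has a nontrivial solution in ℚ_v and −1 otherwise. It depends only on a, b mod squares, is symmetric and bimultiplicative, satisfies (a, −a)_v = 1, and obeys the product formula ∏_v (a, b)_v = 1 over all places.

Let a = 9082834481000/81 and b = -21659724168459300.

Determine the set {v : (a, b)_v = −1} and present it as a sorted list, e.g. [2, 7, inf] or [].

[5, 7, 29, 37]

(a, b) ≡ (1610, -172753) mod (ℚ^×)²; places V = {2, 3, 5, 7, 11, 23, 29, 37, ∞}.
(a,b)_2: α=3, β=2; u≡5, v≡7 (mod 8); ε(u)ε(v)=0·1, αω(v)=3·0, βω(u)=2·1; sum ≡ 0  ⇒  +1.
(a,b)_5: α=3, u≡3; β=2, v≡3 (mod 5); (3|5)=-1, (3|5)=-1; sign (−1)^0·-1^2·-1^3 = -1.
(a,b)_11: α=0, u≡4; β=2, v≡10 (mod 11); (4|11)=+1, (10|11)=-1; sign (−1)^0·+1^2·-1^0 = +1.
(a,b)_29: α=2, u≡15; β=3, v≡17 (mod 29); (15|29)=-1, (17|29)=-1; sign (−1)^0·-1^3·-1^2 = -1.
(a,b)_23: α=1, u≡13; β=1, v≡20 (mod 23); (13|23)=+1, (20|23)=-1; sign (−1)^1·+1^1·-1^1 = +1.
(a,b)_∞: sgn(1610)=+, sgn(-172753)=−, so +1.
(a,b)_37: α=2, u≡15; β=3, v≡1 (mod 37); (15|37)=-1, (1|37)=+1; sign (−1)^0·-1^3·+1^2 = -1.
(a,b)_7: α=3, u≡5; β=1, v≡5 (mod 7); (5|7)=-1, (5|7)=-1; sign (−1)^1·-1^1·-1^3 = -1.
(a,b)_3: α=-4, u≡2; β=2, v≡2 (mod 3); (2|3)=-1, (2|3)=-1; sign (−1)^0·-1^2·-1^-4 = +1.
Ram(1610, -172753) = {5, 7, 29, 37}; no ℚ_5-point on the conic.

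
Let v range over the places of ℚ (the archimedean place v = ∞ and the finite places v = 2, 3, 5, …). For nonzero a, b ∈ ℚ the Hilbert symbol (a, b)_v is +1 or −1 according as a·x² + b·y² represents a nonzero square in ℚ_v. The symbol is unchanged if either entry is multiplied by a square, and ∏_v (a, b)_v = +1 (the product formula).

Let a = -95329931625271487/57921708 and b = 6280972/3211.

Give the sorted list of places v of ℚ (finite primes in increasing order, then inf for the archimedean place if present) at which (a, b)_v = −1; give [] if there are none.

[31, 37]

(a, b) ≡ (-69, 21793) mod (ℚ^×)²; places V = {2, 3, 13, 19, 23, 31, 37, 41, ∞}.
(a,b)_37: α=6, u≡14; β=3, v≡3 (mod 37); (14|37)=-1, (3|37)=+1; sign (−1)^0·-1^3·+1^6 = -1.
(a,b)_13: α=-6, u≡1; β=-2, v≡8 (mod 13); (1|13)=+1, (8|13)=-1; sign (−1)^0·+1^-2·-1^-6 = +1.
(a,b)_19: α=0, u≡16; β=-1, v≡5 (mod 19); (16|19)=+1, (5|19)=+1; sign (−1)^0·+1^-1·+1^0 = +1.
(a,b)_31: α=2, u≡30; β=1, v≡17 (mod 31); (30|31)=-1, (17|31)=-1; sign (−1)^0·-1^1·-1^2 = -1.
(a,b)_41: α=2, u≡28; β=0, v≡14 (mod 41); (28|41)=-1, (14|41)=-1; sign (−1)^0·-1^0·-1^2 = +1.
(a,b)_23: α=1, u≡10; β=0, v≡16 (mod 23); (10|23)=-1, (16|23)=+1; sign (−1)^0·-1^0·+1^1 = +1.
(a,b)_3: α=-1, u≡1; β=0, v≡1 (mod 3); (1|3)=+1, (1|3)=+1; sign (−1)^0·+1^0·+1^-1 = +1.
(a,b)_∞: sgn(-69)=−, sgn(21793)=+, so +1.
(a,b)_2: α=-2, β=2; u≡3, v≡1 (mod 8); ε(u)ε(v)=1·0, αω(v)=-2·0, βω(u)=2·1; sum ≡ 0  ⇒  +1.
(-69, 21793 / ℚ) ramifies at {31, 37}: a division algebra.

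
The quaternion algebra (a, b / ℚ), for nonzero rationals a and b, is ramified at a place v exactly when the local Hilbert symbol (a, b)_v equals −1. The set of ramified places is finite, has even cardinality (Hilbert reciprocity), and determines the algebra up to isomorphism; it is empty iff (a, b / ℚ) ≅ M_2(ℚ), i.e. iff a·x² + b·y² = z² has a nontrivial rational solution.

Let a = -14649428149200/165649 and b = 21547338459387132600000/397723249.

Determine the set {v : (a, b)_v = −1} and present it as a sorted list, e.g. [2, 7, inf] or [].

Mod squares: a ≡ -493, b ≡ 3315. Check v ∈ {∞, 2, 3, 5, 7, 11, 13, 17, 29, 37}.
v=29: a=29^1·(≡18), b=29^2·(≡24) mod 29; (18|29)=-1, (24|29)=+1; (−1)^{1·2·14}·(-1)^2·(+1)^1 = +1.
v=3: a=3^2·(≡2), b=3^5·(≡1) mod 3; (2|3)=-1, (1|3)=+1; (−1)^{2·5·1}·(-1)^5·(+1)^2 = -1.
v=2: v_2(a)=4, v_2(b)=6; units ≡ 3, 3 (mod 8); ε·ε+αω+βω = 1·1+4·1+6·1 ≡ 1  ⇒  (a,b)_2 = -1.
v=37: a=37^-2·(≡4), b=37^-2·(≡23) mod 37; (4|37)=+1, (23|37)=-1; (−1)^{-2·-2·18}·(+1)^-2·(-1)^-2 = +1.
v=13: a=13^4·(≡12), b=13^5·(≡6) mod 13; (12|13)=+1, (6|13)=-1; (−1)^{4·5·6}·(+1)^5·(-1)^4 = +1.
v=7: a=7^0·(≡2), b=7^-4·(≡2) mod 7; (2|7)=+1, (2|7)=+1; (−1)^{0·-4·3}·(+1)^-4·(+1)^0 = +1.
v=5: a=5^2·(≡3), b=5^5·(≡3) mod 5; (3|5)=-1, (3|5)=-1; (−1)^{2·5·2}·(-1)^5·(-1)^2 = -1.
v=11: a=11^-2·(≡7), b=11^-2·(≡3) mod 11; (7|11)=-1, (3|11)=+1; (−1)^{-2·-2·5}·(-1)^-2·(+1)^-2 = +1.
v=17: a=17^3·(≡14), b=17^5·(≡13) mod 17; (14|17)=-1, (13|17)=+1; (−1)^{3·5·8}·(-1)^5·(+1)^3 = -1.
v=∞: -493 < 0 and 3315 > 0  ⇒  (a,b)_∞ = +1.
(-493, 3315 / ℚ) ramifies at {2, 3, 5, 17}: a division algebra.

[2, 3, 5, 17]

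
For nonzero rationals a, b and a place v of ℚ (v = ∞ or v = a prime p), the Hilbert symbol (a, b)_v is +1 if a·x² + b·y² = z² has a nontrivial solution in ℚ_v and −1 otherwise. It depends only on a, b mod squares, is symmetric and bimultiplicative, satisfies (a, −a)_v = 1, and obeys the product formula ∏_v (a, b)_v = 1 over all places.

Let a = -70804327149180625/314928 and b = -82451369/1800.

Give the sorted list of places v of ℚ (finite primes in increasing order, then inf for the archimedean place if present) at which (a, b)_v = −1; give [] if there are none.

[2, 3, 11, inf]

(a, b) ≡ (-3, -2002) mod (ℚ^×)²; places V = {2, 3, 5, 7, 11, 13, 31, 41, ∞}.
(a,b)_11: α=2, u≡10; β=1, v≡9 (mod 11); (10|11)=-1, (9|11)=+1; sign (−1)^0·-1^1·+1^2 = -1.
(a,b)_∞: sgn(-3)=−, sgn(-2002)=−, so -1.
(a,b)_31: α=2, u≡8; β=0, v≡22 (mod 31); (8|31)=+1, (22|31)=-1; sign (−1)^0·+1^0·-1^2 = +1.
(a,b)_5: α=4, u≡2; β=-2, v≡3 (mod 5); (2|5)=-1, (3|5)=-1; sign (−1)^0·-1^-2·-1^4 = +1.
(a,b)_13: α=2, u≡4; β=1, v≡11 (mod 13); (4|13)=+1, (11|13)=-1; sign (−1)^0·+1^1·-1^2 = +1.
(a,b)_2: α=-4, β=-3; u≡5, v≡7 (mod 8); ε(u)ε(v)=0·1, αω(v)=-4·0, βω(u)=-3·1; sum ≡ 1  ⇒  -1.
(a,b)_3: α=-9, u≡2; β=-2, v≡2 (mod 3); (2|3)=-1, (2|3)=-1; sign (−1)^0·-1^-2·-1^-9 = -1.
(a,b)_41: α=0, u≡14; β=2, v≡34 (mod 41); (14|41)=-1, (34|41)=-1; sign (−1)^0·-1^2·-1^0 = +1.
(a,b)_7: α=8, u≡4; β=3, v≡4 (mod 7); (4|7)=+1, (4|7)=+1; sign (−1)^0·+1^3·+1^8 = +1.
|Ram(-3, -2002)| = 4, even; anisotropic at {2, 3, 11, ∞}.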